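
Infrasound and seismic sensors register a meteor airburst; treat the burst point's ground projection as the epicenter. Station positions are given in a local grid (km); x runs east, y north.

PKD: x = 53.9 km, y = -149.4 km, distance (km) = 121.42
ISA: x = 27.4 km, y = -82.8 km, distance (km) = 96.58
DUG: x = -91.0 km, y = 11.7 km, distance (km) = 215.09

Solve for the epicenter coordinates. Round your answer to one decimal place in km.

x ≈ 116.4 km, y ≈ -45.3 km

Circle about each station: (x − 53.9)² + (y + 149.4)² = 121.42²; (x − 27.4)² + (y + 82.8)² = 96.58²; (x + 91.0)² + (y − 11.7)² = 215.09².
Subtracting pairs of circle equations eliminates x²+y² and gives linear equations (the radical axes):
-53.0 x + 133.2 y = -12203.85
-289.8 x + 322.2 y = -48328.57
Solving the 2×2 system: x ≈ 116.4, y ≈ -45.3 km.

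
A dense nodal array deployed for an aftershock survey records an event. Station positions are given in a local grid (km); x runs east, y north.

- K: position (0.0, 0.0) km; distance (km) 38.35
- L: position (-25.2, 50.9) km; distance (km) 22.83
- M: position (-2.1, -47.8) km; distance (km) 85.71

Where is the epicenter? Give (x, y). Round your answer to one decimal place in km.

Circle about each station: x² + y² = 38.35²; (x + 25.2)² + (y − 50.9)² = 22.83²; (x + 2.1)² + (y + 47.8)² = 85.71².
Subtracting pairs of circle equations eliminates x²+y² and gives linear equations (the radical axes):
-50.4 x + 101.8 y = 4175.36
-4.2 x − 95.6 y = -3586.23
Solving the 2×2 system: x ≈ -6.5, y ≈ 37.8 km.

(-6.5, 37.8)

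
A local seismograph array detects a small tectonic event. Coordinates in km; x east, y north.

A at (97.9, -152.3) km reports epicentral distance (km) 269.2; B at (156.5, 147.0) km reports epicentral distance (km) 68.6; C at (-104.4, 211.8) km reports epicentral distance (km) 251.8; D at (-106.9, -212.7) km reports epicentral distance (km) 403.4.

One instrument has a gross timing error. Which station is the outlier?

Solve using three stations at a time. Using A, C, D (subtract circle equations pairwise → linear system) gives (x, y) ≈ (128.1, 115.2).
Distances from that point to each station vs reported:
  A: calculated 269.2 vs reported 269.2 → residual 0.0 km
  B: calculated 42.7 vs reported 68.6 → residual 25.9 km
  C: calculated 251.8 vs reported 251.8 → residual 0.0 km
  D: calculated 403.4 vs reported 403.4 → residual 0.0 km
A, C, D are mutually consistent (residuals ≈ 0); B is off by 25.9 km.

B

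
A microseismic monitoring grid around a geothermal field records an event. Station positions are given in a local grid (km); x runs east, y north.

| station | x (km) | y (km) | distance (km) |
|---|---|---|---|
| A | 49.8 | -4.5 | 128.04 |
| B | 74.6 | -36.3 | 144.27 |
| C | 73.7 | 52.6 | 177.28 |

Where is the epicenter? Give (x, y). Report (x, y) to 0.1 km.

x ≈ -68.7 km, y ≈ -53.0 km

Circle about each station: (x − 49.8)² + (y + 4.5)² = 128.04²; (x − 74.6)² + (y + 36.3)² = 144.27²; (x − 73.7)² + (y − 52.6)² = 177.28².
Subtracting pairs of circle equations eliminates x²+y² and gives linear equations (the radical axes):
49.6 x − 63.6 y = -37.03
47.8 x + 114.2 y = -9335.80
Solving the 2×2 system: x ≈ -68.7, y ≈ -53.0 km.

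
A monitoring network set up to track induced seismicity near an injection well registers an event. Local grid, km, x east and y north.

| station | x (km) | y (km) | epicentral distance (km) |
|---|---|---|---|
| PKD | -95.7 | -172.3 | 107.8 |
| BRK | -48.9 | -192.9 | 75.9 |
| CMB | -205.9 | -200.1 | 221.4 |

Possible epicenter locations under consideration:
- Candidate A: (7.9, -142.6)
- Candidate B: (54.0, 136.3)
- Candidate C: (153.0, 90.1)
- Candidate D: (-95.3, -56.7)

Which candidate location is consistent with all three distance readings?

For each candidate, compare |candidate − station| to the reported distance:
Candidate A: residuals PKD 0.0, BRK 0.0, CMB 0.0 → max 0.0 km
Candidate B: residuals PKD 235.2, BRK 269.0, CMB 203.7 → max 269.0 km
Candidate C: residuals PKD 253.7, BRK 271.7, CMB 240.1 → max 271.7 km
Candidate D: residuals PKD 7.8, BRK 68.0, CMB 40.3 → max 68.0 km
Only Candidate A has all residuals ≈ 0.

Candidate A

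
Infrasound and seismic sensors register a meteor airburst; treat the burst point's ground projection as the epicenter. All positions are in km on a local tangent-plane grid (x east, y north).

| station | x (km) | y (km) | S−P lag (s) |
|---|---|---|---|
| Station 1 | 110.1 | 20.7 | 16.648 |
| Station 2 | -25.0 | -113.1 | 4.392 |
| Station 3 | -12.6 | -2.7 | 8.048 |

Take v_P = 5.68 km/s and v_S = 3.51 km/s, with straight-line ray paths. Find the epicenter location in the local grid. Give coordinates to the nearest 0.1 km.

Distance from S−P lag: d = Δt · v_P v_S / (v_P − v_S) = Δt · (5.68·3.51)/(5.68−3.51) ≈ 9.1875·Δt.
So d_Station 1 = 152.95, d_Station 2 = 40.35, d_Station 3 = 73.94 km.
Circle about each station: (x − 110.1)² + (y − 20.7)² = 152.95²; (x + 25.0)² + (y + 113.1)² = 40.35²; (x + 12.6)² + (y + 2.7)² = 73.94².
Subtracting pairs of circle equations eliminates x²+y² and gives linear equations (the radical axes):
-270.2 x − 267.6 y = 22631.69
-245.4 x − 46.8 y = 5542.13
Solving the 2×2 system: x ≈ -8.0, y ≈ -76.5 km.
Check against Station 1 (with the unrounded x, y): √((x − 110.1)²+(y − 20.7)²) = 152.95 ≈ 152.95 km. ✓

x ≈ -8.0 km, y ≈ -76.5 km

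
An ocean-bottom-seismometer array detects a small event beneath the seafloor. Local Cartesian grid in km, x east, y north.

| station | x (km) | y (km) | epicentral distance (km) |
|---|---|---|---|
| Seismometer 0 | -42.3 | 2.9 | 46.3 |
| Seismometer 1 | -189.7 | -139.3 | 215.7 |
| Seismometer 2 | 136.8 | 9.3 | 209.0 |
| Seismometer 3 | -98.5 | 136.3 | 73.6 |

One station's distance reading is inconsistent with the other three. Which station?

Solve using three stations at a time. Using Seismometer 0, Seismometer 1, Seismometer 2 (subtract circle equations pairwise → linear system) gives (x, y) ≈ (-69.9, 40.1).
Distances from that point to each station vs reported:
  Seismometer 0: calculated 46.3 vs reported 46.3 → residual 0.0 km
  Seismometer 1: calculated 215.7 vs reported 215.7 → residual 0.0 km
  Seismometer 2: calculated 209.0 vs reported 209.0 → residual 0.0 km
  Seismometer 3: calculated 100.4 vs reported 73.6 → residual 26.8 km
Seismometer 0, Seismometer 1, Seismometer 2 are mutually consistent (residuals ≈ 0); Seismometer 3 is off by 26.8 km.

Seismometer 3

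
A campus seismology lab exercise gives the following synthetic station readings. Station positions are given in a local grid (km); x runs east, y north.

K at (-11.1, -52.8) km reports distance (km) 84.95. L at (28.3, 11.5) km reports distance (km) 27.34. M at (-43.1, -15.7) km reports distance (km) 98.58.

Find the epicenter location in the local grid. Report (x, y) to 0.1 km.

(53.9, 1.9)

Circle about each station: (x + 11.1)² + (y + 52.8)² = 84.95²; (x − 28.3)² + (y − 11.5)² = 27.34²; (x + 43.1)² + (y + 15.7)² = 98.58².
Subtracting the K equation from the L and M equations removes the quadratic terms:
78.8 x + 128.6 y = 4491.12
-64.0 x + 74.2 y = -3308.46
Solving the 2×2 system: x ≈ 53.9, y ≈ 1.9 km.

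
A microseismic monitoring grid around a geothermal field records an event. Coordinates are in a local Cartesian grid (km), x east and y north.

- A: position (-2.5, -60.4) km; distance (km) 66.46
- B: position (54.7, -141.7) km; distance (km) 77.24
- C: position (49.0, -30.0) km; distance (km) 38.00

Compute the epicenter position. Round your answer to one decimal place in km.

(63.8, -65.0)

Circle about each station: (x + 2.5)² + (y + 60.4)² = 66.46²; (x − 54.7)² + (y + 141.7)² = 77.24²; (x − 49.0)² + (y + 30.0)² = 38.00².
Subtracting pairs of circle equations eliminates x²+y² and gives linear equations (the radical axes):
114.4 x − 162.6 y = 17867.48
103.0 x + 60.8 y = 2619.52
Solving the 2×2 system: x ≈ 63.8, y ≈ -65.0 km.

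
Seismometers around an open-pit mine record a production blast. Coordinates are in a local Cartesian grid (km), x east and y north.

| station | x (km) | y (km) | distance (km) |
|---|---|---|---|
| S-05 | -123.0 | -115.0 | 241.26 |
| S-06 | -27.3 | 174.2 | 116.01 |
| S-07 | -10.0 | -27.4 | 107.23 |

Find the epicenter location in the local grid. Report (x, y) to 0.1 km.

28.7 km east, 72.6 km north

Circle about each station: (x + 123.0)² + (y + 115.0)² = 241.26²; (x + 27.3)² + (y − 174.2)² = 116.01²; (x + 10.0)² + (y + 27.4)² = 107.23².
Subtracting pairs of circle equations eliminates x²+y² and gives linear equations (the radical axes):
191.4 x + 578.4 y = 47485.00
226.0 x + 175.2 y = 19204.87
Solving the 2×2 system: x ≈ 28.7, y ≈ 72.6 km.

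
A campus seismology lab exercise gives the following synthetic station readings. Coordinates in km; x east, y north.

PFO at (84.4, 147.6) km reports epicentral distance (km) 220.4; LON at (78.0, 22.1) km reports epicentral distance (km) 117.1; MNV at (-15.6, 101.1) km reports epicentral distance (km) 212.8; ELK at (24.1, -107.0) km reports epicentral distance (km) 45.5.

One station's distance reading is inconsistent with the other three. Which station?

PFO

Solve using three stations at a time. Using LON, MNV, ELK (subtract circle equations pairwise → linear system) gives (x, y) ≈ (68.0, -94.6).
Distances from that point to each station vs reported:
  PFO: calculated 242.8 vs reported 220.4 → residual 22.4 km
  LON: calculated 117.1 vs reported 117.1 → residual 0.0 km
  MNV: calculated 212.8 vs reported 212.8 → residual 0.0 km
  ELK: calculated 45.6 vs reported 45.5 → residual 0.1 km
LON, MNV, ELK are mutually consistent (residuals ≈ 0); PFO is off by 22.4 km.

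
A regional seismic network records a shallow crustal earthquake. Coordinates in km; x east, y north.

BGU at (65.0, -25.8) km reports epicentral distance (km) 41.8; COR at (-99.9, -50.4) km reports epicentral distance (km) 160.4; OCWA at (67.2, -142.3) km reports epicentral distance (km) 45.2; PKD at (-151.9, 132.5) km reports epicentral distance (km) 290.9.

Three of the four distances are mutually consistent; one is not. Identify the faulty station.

OCWA

Solve using three stations at a time. Using BGU, COR, PKD (subtract circle equations pairwise → linear system) gives (x, y) ≈ (59.6, -67.2).
Distances from that point to each station vs reported:
  BGU: calculated 41.8 vs reported 41.8 → residual 0.0 km
  COR: calculated 160.4 vs reported 160.4 → residual 0.0 km
  OCWA: calculated 75.5 vs reported 45.2 → residual 30.3 km
  PKD: calculated 290.9 vs reported 290.9 → residual 0.0 km
BGU, COR, PKD are mutually consistent (residuals ≈ 0); OCWA is off by 30.3 km.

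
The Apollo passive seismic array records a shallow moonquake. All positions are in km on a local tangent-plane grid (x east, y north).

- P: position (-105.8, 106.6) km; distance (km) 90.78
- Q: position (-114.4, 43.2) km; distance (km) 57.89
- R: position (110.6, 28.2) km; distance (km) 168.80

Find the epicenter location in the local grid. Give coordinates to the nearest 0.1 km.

Circle about each station: (x + 105.8)² + (y − 106.6)² = 90.78²; (x + 114.4)² + (y − 43.2)² = 57.89²; (x − 110.6)² + (y − 28.2)² = 168.80².
Subtracting pairs of circle equations eliminates x²+y² and gives linear equations (the radical axes):
-17.2 x − 126.8 y = -2713.84
432.8 x − 156.8 y = -29782.03
Solving the 2×2 system: x ≈ -58.2, y ≈ 29.3 km.

(-58.2, 29.3)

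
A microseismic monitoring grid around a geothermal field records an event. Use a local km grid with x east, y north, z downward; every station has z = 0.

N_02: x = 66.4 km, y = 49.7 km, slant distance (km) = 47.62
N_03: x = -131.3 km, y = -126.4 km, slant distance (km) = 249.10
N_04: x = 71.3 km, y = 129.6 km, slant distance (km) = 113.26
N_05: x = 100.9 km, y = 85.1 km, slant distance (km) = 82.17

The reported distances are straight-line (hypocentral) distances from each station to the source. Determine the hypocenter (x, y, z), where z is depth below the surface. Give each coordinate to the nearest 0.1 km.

Each station gives a sphere (x−x_i)² + (y−y_i)² + z² = d_i² (stations at z=0).
Subtracting the N_02 sphere from N_03 and N_04: z² cancels, leaving linear equations in x and y:
-395.4 x − 352.2 y = -33445.55
9.8 x + 159.8 y = 4440.64
Solving: x ≈ 63.291, y ≈ 23.907 km (keep extra digits for the depth step; rounded: 63.3, 23.9).
Then from the N_02 sphere: z² = 47.62² − (x − 66.4)² − (y − 49.7)² with x = 63.291, y = 23.907, so z ≈ 39.909 ≈ 39.9 km.
Check against N_05 (with the unrounded solution): distance 82.17 ≈ 82.17 km. ✓

(63.3, 23.9, 39.9)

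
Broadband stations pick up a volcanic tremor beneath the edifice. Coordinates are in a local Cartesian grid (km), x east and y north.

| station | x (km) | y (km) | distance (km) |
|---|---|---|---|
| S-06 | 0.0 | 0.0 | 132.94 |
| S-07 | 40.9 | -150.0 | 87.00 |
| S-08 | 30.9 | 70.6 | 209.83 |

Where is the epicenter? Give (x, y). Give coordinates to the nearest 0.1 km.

Circle about each station: x² + y² = 132.94²; (x − 40.9)² + (y + 150.0)² = 87.00²; (x − 30.9)² + (y − 70.6)² = 209.83².
Subtracting pairs of circle equations eliminates x²+y² and gives linear equations (the radical axes):
81.8 x − 300.0 y = 34276.85
61.8 x + 141.2 y = -20416.42
Solving the 2×2 system: x ≈ -42.7, y ≈ -125.9 km.

-42.7 km east, -125.9 km north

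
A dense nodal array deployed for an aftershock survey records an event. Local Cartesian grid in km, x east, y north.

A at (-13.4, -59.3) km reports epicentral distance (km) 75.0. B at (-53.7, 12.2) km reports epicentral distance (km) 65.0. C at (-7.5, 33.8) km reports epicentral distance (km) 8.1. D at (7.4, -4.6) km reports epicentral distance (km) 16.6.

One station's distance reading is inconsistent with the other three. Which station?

Solve using three stations at a time. Using A, B, D (subtract circle equations pairwise → linear system) gives (x, y) ≈ (11.3, 11.5).
Distances from that point to each station vs reported:
  A: calculated 75.0 vs reported 75.0 → residual 0.0 km
  B: calculated 65.0 vs reported 65.0 → residual 0.0 km
  C: calculated 29.2 vs reported 8.1 → residual 21.1 km
  D: calculated 16.6 vs reported 16.6 → residual 0.0 km
A, B, D are mutually consistent (residuals ≈ 0); C is off by 21.1 km.

C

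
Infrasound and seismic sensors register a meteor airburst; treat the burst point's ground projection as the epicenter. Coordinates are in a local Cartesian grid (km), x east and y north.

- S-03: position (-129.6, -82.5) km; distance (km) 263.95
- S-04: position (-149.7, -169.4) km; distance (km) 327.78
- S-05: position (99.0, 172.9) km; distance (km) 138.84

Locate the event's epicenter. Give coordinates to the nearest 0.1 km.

x ≈ 107.1 km, y ≈ 34.3 km

Circle about each station: (x + 129.6)² + (y + 82.5)² = 263.95²; (x + 149.7)² + (y + 169.4)² = 327.78²; (x − 99.0)² + (y − 172.9)² = 138.84².
Subtracting the S-03 equation from the S-04 and S-05 equations removes the quadratic terms:
-40.2 x − 173.8 y = -10266.09
457.2 x + 510.8 y = 66486.06
Solving the 2×2 system: x ≈ 107.1, y ≈ 34.3 km.
Check against S-03 (with the unrounded x, y): √((x + 129.6)²+(y + 82.5)²) = 263.95 ≈ 263.95 km. ✓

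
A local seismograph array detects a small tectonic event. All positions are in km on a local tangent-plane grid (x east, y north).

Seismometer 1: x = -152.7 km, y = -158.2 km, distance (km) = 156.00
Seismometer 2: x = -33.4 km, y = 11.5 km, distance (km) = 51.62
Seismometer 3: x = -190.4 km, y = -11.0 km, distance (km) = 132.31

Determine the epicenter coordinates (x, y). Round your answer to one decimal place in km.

Circle about each station: (x + 152.7)² + (y + 158.2)² = 156.00²; (x + 33.4)² + (y − 11.5)² = 51.62²; (x + 190.4)² + (y + 11.0)² = 132.31².
Subtracting the Seismometer 1 equation from the Seismometer 2 and Seismometer 3 equations removes the quadratic terms:
238.6 x + 339.4 y = -25425.34
-75.4 x + 294.4 y = -5141.31
Solving the 2×2 system: x ≈ -59.9, y ≈ -32.8 km.

(-59.9, -32.8)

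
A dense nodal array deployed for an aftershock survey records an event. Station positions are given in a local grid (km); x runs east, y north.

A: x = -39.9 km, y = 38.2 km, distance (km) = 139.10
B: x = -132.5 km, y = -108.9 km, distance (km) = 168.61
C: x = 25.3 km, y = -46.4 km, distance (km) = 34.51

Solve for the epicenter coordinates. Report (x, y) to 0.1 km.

Circle about each station: (x + 39.9)² + (y − 38.2)² = 139.10²; (x + 132.5)² + (y + 108.9)² = 168.61²; (x − 25.3)² + (y + 46.4)² = 34.51².
Subtracting pairs of circle equations eliminates x²+y² and gives linear equations (the radical axes):
-185.2 x − 294.2 y = 17283.69
130.4 x − 169.2 y = 17899.67
Solving the 2×2 system: x ≈ 33.6, y ≈ -79.9 km.

33.6 km east, -79.9 km north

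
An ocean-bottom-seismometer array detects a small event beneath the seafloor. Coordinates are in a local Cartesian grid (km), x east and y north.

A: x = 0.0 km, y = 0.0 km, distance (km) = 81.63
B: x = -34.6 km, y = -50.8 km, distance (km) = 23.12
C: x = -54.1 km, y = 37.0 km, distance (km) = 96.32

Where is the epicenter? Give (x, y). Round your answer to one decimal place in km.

(-56.1, -59.3)

Circle about each station: x² + y² = 81.63²; (x + 34.6)² + (y + 50.8)² = 23.12²; (x + 54.1)² + (y − 37.0)² = 96.32².
Subtracting the A equation from the B and C equations removes the quadratic terms:
-69.2 x − 101.6 y = 9906.72
-108.2 x + 74.0 y = 1681.72
Solving the 2×2 system: x ≈ -56.1, y ≈ -59.3 km.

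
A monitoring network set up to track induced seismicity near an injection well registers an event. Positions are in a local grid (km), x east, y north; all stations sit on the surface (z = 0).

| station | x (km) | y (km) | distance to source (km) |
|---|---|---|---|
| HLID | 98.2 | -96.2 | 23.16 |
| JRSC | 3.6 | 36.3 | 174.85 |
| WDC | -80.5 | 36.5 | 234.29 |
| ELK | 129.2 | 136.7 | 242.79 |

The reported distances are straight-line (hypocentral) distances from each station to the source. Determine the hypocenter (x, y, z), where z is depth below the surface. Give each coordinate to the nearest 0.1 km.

x ≈ 105.8 km, y ≈ -104.1 km, depth ≈ 20.4 km

Each station gives a sphere (x−x_i)² + (y−y_i)² + z² = d_i² (stations at z=0).
Subtracting the HLID sphere from JRSC and WDC: z² cancels, leaving linear equations in x and y:
-189.2 x + 265.0 y = -47603.17
-357.4 x + 265.4 y = -65440.60
Solving: x ≈ 105.801, y ≈ -104.096 km (keep extra digits for the depth step; rounded: 105.8, -104.1).
Then from the HLID sphere: z² = 23.16² − (x − 98.2)² − (y + 96.2)² with x = 105.801, y = -104.096, so z ≈ 20.403 ≈ 20.4 km.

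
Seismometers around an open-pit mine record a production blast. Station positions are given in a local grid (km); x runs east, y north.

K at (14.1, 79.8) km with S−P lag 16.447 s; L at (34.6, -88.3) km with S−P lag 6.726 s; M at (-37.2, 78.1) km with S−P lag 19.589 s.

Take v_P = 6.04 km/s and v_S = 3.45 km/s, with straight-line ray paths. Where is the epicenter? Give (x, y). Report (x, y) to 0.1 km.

Distance from S−P lag: d = Δt · v_P v_S / (v_P − v_S) = Δt · (6.04·3.45)/(6.04−3.45) ≈ 8.0456·Δt.
So d_K = 132.33, d_L = 54.11, d_M = 157.60 km.
Circle about each station: (x − 14.1)² + (y − 79.8)² = 132.33²; (x − 34.6)² + (y + 88.3)² = 54.11²; (x + 37.2)² + (y − 78.1)² = 157.60².
Subtracting the K equation from the L and M equations removes the quadratic terms:
41.0 x − 336.2 y = 17010.54
-102.6 x − 3.4 y = -6409.93
Solving the 2×2 system: x ≈ 63.9, y ≈ -42.8 km.

63.9 km east, -42.8 km north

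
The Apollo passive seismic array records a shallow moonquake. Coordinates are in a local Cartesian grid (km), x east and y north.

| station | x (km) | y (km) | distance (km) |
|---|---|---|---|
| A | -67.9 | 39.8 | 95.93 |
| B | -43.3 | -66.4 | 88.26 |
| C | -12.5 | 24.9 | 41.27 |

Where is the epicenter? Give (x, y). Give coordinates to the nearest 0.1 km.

(18.0, -2.9)

Circle about each station: (x + 67.9)² + (y − 39.8)² = 95.93²; (x + 43.3)² + (y + 66.4)² = 88.26²; (x + 12.5)² + (y − 24.9)² = 41.27².
Subtracting pairs of circle equations eliminates x²+y² and gives linear equations (the radical axes):
49.2 x − 212.4 y = 1502.14
110.8 x − 29.8 y = 2081.16
Solving the 2×2 system: x ≈ 18.0, y ≈ -2.9 km.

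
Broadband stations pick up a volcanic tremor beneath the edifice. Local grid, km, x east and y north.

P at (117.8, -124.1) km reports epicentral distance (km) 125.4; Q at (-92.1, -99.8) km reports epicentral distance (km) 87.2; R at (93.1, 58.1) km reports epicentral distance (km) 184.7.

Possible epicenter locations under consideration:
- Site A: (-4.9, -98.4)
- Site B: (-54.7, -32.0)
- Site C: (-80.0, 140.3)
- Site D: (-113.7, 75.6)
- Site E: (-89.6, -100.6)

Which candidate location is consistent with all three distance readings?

Site A

For each candidate, compare |candidate − station| to the reported distance:
Site A: residuals P 0.0, Q 0.0, R 0.0 → max 0.0 km
Site B: residuals P 70.1, Q 9.8, R 11.6 → max 70.1 km
Site C: residuals P 204.8, Q 153.2, R 6.9 → max 204.8 km
Site D: residuals P 180.3, Q 89.5, R 22.8 → max 180.3 km
Site E: residuals P 83.3, Q 84.6, R 57.3 → max 84.6 km
Only Site A has all residuals ≈ 0.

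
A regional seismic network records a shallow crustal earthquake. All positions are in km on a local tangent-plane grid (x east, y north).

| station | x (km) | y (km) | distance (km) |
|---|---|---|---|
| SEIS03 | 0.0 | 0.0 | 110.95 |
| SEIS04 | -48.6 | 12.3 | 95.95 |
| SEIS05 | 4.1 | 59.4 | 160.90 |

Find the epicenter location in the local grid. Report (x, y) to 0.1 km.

Circle about each station: x² + y² = 110.95²; (x + 48.6)² + (y − 12.3)² = 95.95²; (x − 4.1)² + (y − 59.4)² = 160.90².
Subtracting pairs of circle equations eliminates x²+y² and gives linear equations (the radical axes):
-97.2 x + 24.6 y = 5616.75
8.2 x + 118.8 y = -10033.74
Solving the 2×2 system: x ≈ -77.8, y ≈ -79.1 km.
Check against SEIS03 (with the unrounded x, y): √(x²+y²) = 110.94 ≈ 110.95 km. ✓

x ≈ -77.8 km, y ≈ -79.1 km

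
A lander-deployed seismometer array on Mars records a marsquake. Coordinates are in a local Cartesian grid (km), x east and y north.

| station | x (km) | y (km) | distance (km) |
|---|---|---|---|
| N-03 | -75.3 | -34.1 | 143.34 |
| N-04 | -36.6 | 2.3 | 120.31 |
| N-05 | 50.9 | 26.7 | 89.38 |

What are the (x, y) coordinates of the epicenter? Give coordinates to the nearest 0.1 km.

Circle about each station: (x + 75.3)² + (y + 34.1)² = 143.34²; (x + 36.6)² + (y − 2.3)² = 120.31²; (x − 50.9)² + (y − 26.7)² = 89.38².
Subtracting pairs of circle equations eliminates x²+y² and gives linear equations (the radical axes):
77.4 x + 72.8 y = 583.81
252.4 x + 121.6 y = 9028.37
Solving the 2×2 system: x ≈ 65.4, y ≈ -61.5 km.
Check against N-03 (with the unrounded x, y): √((x + 75.3)²+(y + 34.1)²) = 143.36 ≈ 143.34 km. ✓

(65.4, -61.5)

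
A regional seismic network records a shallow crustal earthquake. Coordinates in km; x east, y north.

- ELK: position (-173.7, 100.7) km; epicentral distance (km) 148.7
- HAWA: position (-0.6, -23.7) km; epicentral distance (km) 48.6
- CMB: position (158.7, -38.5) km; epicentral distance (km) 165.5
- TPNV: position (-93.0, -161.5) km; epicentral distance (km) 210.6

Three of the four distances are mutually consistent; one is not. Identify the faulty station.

ELK

Solve using three stations at a time. Using HAWA, CMB, TPNV (subtract circle equations pairwise → linear system) gives (x, y) ≈ (5.7, 24.6).
Distances from that point to each station vs reported:
  ELK: calculated 194.8 vs reported 148.7 → residual 46.1 km
  HAWA: calculated 48.7 vs reported 48.6 → residual 0.1 km
  CMB: calculated 165.5 vs reported 165.5 → residual 0.0 km
  TPNV: calculated 210.6 vs reported 210.6 → residual 0.0 km
HAWA, CMB, TPNV are mutually consistent (residuals ≈ 0); ELK is off by 46.1 km.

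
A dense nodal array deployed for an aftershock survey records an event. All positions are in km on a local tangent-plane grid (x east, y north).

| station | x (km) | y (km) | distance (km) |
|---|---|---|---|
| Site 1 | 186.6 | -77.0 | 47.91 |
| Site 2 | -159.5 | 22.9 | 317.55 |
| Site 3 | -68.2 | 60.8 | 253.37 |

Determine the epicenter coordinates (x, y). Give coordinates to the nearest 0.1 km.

Circle about each station: (x − 186.6)² + (y + 77.0)² = 47.91²; (x + 159.5)² + (y − 22.9)² = 317.55²; (x + 68.2)² + (y − 60.8)² = 253.37².
Subtracting pairs of circle equations eliminates x²+y² and gives linear equations (the radical axes):
-692.2 x + 199.8 y = -113326.53
-509.6 x + 275.6 y = -94301.67
Solving the 2×2 system: x ≈ 139.3, y ≈ -84.6 km.

(139.3, -84.6)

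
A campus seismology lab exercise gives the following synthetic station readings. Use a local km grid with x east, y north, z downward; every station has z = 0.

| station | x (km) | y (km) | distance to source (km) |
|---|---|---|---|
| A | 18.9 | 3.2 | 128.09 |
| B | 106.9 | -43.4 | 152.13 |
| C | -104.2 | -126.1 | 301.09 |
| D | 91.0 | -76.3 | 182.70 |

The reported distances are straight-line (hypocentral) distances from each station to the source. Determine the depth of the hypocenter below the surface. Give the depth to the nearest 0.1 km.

depth ≈ 45.2 km

Each station gives a sphere (x−x_i)² + (y−y_i)² + z² = d_i² (stations at z=0).
Subtracting the A sphere from B and C: z² cancels, leaving linear equations in x and y:
176.0 x − 93.2 y = 6207.23
-246.2 x − 258.6 y = -47856.74
Solving: x ≈ 88.599, y ≈ 100.710 km (keep extra digits for the depth step; rounded: 88.6, 100.7).
Then from the A sphere: z² = 128.09² − (x − 18.9)² − (y − 3.2)² with x = 88.599, y = 100.710, so z ≈ 45.176 ≈ 45.2 km.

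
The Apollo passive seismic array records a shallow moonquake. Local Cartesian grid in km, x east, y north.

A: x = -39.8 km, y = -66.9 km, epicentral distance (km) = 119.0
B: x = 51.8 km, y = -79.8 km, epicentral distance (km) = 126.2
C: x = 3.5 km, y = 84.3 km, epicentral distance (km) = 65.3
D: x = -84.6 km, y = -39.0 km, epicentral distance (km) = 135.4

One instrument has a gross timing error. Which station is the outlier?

Solve using three stations at a time. Using A, C, D (subtract circle equations pairwise → linear system) gives (x, y) ≈ (33.9, 26.5).
Distances from that point to each station vs reported:
  A: calculated 119.0 vs reported 119.0 → residual 0.0 km
  B: calculated 107.8 vs reported 126.2 → residual 18.4 km
  C: calculated 65.3 vs reported 65.3 → residual 0.0 km
  D: calculated 135.4 vs reported 135.4 → residual 0.0 km
A, C, D are mutually consistent (residuals ≈ 0); B is off by 18.4 km.

B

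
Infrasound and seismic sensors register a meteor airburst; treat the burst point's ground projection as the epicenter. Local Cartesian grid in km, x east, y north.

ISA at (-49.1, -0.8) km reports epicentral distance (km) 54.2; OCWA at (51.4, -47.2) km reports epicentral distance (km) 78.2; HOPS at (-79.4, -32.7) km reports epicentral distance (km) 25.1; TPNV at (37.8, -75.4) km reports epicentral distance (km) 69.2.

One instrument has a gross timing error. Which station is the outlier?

Solve using three stations at a time. Using ISA, OCWA, TPNV (subtract circle equations pairwise → linear system) gives (x, y) ≈ (-26.8, -50.4).
Distances from that point to each station vs reported:
  ISA: calculated 54.3 vs reported 54.2 → residual 0.1 km
  OCWA: calculated 78.3 vs reported 78.2 → residual 0.1 km
  HOPS: calculated 55.5 vs reported 25.1 → residual 30.4 km
  TPNV: calculated 69.3 vs reported 69.2 → residual 0.1 km
ISA, OCWA, TPNV are mutually consistent (residuals ≈ 0); HOPS is off by 30.4 km.

HOPS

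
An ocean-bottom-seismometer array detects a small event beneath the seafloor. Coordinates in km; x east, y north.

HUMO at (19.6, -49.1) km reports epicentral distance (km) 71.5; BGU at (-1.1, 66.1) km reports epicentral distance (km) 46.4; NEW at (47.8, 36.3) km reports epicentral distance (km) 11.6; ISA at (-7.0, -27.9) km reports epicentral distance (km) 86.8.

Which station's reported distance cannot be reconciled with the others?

Solve using three stations at a time. Using BGU, NEW, ISA (subtract circle equations pairwise → linear system) gives (x, y) ≈ (40.2, 44.9).
Distances from that point to each station vs reported:
  HUMO: calculated 96.3 vs reported 71.5 → residual 24.8 km
  BGU: calculated 46.4 vs reported 46.4 → residual 0.0 km
  NEW: calculated 11.5 vs reported 11.6 → residual 0.1 km
  ISA: calculated 86.8 vs reported 86.8 → residual 0.0 km
BGU, NEW, ISA are mutually consistent (residuals ≈ 0); HUMO is off by 24.8 km.

HUMO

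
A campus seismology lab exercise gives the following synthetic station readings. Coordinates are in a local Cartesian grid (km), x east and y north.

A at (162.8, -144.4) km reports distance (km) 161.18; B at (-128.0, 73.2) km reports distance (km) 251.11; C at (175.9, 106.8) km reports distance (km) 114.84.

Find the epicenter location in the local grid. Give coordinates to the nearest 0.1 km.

x ≈ 114.9 km, y ≈ 9.5 km

Circle about each station: (x − 162.8)² + (y + 144.4)² = 161.18²; (x + 128.0)² + (y − 73.2)² = 251.11²; (x − 175.9)² + (y − 106.8)² = 114.84².
Subtracting the A equation from the B and C equations removes the quadratic terms:
-581.6 x + 435.2 y = -62690.20
26.2 x + 502.4 y = 7782.62
Solving the 2×2 system: x ≈ 114.9, y ≈ 9.5 km.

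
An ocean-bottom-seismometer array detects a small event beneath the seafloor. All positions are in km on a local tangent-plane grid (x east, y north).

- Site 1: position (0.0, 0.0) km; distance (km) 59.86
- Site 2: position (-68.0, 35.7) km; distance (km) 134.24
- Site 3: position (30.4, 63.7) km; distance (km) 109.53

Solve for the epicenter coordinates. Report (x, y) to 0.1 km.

38.9 km east, -45.5 km north

Circle about each station: x² + y² = 59.86²; (x + 68.0)² + (y − 35.7)² = 134.24²; (x − 30.4)² + (y − 63.7)² = 109.53².
Subtracting the Site 1 equation from the Site 2 and Site 3 equations removes the quadratic terms:
-136.0 x + 71.4 y = -8538.67
60.8 x + 127.4 y = -3431.75
Solving the 2×2 system: x ≈ 38.9, y ≈ -45.5 km.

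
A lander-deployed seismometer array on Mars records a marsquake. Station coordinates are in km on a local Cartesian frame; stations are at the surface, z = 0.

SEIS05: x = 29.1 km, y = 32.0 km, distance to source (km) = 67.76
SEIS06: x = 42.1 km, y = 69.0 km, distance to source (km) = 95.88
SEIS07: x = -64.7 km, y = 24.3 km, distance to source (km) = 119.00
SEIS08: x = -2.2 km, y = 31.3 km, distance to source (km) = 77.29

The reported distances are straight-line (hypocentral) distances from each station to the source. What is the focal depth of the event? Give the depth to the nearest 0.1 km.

Each station gives a sphere (x−x_i)² + (y−y_i)² + z² = d_i² (stations at z=0).
Subtracting the SEIS05 sphere from SEIS06 and SEIS07: z² cancels, leaving linear equations in x and y:
26.0 x + 74.0 y = 61.04
-187.6 x − 15.4 y = -6663.81
Solving: x ≈ 36.507, y ≈ -12.002 km (keep extra digits for the depth step; rounded: 36.5, -12.0).
Then from the SEIS05 sphere: z² = 67.76² − (x − 29.1)² − (y − 32.0)² with x = 36.507, y = -12.002, so z ≈ 50.994 ≈ 51.0 km.

depth ≈ 51.0 km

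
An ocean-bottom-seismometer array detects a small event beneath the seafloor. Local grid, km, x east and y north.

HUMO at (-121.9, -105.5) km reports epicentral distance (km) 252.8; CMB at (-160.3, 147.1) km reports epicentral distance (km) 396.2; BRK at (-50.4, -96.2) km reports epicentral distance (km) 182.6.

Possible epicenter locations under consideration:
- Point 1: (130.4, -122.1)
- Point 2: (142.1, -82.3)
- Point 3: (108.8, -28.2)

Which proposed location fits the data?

Point 1

For each candidate, compare |candidate − station| to the reported distance:
Point 1: residuals HUMO 0.0, CMB 0.0, BRK 0.0 → max 0.0 km
Point 2: residuals HUMO 12.2, CMB 16.6, BRK 10.4 → max 16.6 km
Point 3: residuals HUMO 9.5, CMB 75.0, BRK 9.5 → max 75.0 km
Only Point 1 has all residuals ≈ 0.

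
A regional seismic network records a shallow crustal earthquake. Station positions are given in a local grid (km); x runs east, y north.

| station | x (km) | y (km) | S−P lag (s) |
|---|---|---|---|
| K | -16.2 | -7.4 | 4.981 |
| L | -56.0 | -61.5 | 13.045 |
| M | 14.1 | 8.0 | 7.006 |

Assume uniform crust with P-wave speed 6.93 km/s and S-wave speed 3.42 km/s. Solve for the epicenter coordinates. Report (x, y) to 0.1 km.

Distance from S−P lag: d = Δt · v_P v_S / (v_P − v_S) = Δt · (6.93·3.42)/(6.93−3.42) ≈ 6.7523·Δt.
So d_K = 33.63, d_L = 88.08, d_M = 47.31 km.
Circle about each station: (x + 16.2)² + (y + 7.4)² = 33.63²; (x + 56.0)² + (y + 61.5)² = 88.08²; (x − 14.1)² + (y − 8.0)² = 47.31².
Subtracting the K equation from the L and M equations removes the quadratic terms:
-79.6 x − 108.2 y = -26.06
60.6 x + 30.8 y = -1161.65
Solving the 2×2 system: x ≈ -30.8, y ≈ 22.9 km.

x ≈ -30.8 km, y ≈ 22.9 km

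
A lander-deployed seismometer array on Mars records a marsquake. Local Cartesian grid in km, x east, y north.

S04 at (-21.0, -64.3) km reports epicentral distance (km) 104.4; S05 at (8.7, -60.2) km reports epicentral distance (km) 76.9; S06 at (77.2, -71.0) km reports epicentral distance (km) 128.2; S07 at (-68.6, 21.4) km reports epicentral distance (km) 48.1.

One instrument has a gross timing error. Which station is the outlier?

S04

Solve using three stations at a time. Using S05, S06, S07 (subtract circle equations pairwise → linear system) gives (x, y) ≈ (-21.9, 10.3).
Distances from that point to each station vs reported:
  S04: calculated 74.6 vs reported 104.4 → residual 29.8 km
  S05: calculated 76.8 vs reported 76.9 → residual 0.1 km
  S06: calculated 128.2 vs reported 128.2 → residual 0.0 km
  S07: calculated 48.0 vs reported 48.1 → residual 0.1 km
S05, S06, S07 are mutually consistent (residuals ≈ 0); S04 is off by 29.8 km.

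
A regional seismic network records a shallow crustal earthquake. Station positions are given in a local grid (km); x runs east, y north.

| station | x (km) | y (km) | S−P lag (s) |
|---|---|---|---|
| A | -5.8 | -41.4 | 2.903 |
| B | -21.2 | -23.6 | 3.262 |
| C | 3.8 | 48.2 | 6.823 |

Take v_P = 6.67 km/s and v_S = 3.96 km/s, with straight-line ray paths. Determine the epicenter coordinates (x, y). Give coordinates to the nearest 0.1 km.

x ≈ 10.1 km, y ≈ -18.0 km

Distance from S−P lag: d = Δt · v_P v_S / (v_P − v_S) = Δt · (6.67·3.96)/(6.67−3.96) ≈ 9.7466·Δt.
So d_A = 28.29, d_B = 31.79, d_C = 66.50 km.
Circle about each station: (x + 5.8)² + (y + 41.4)² = 28.29²; (x + 21.2)² + (y + 23.6)² = 31.79²; (x − 3.8)² + (y − 48.2)² = 66.50².
Subtracting the A equation from the B and C equations removes the quadratic terms:
-30.8 x + 35.6 y = -951.48
19.2 x + 179.2 y = -3031.85
Solving the 2×2 system: x ≈ 10.1, y ≈ -18.0 km.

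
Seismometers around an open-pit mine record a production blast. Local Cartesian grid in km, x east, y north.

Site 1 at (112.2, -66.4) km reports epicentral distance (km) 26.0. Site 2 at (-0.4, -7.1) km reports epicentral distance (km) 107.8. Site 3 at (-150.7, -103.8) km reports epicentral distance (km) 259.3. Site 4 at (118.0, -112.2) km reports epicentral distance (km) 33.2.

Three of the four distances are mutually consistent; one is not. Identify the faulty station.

Site 4

Solve using three stations at a time. Using Site 1, Site 2, Site 3 (subtract circle equations pairwise → linear system) gives (x, y) ≈ (101.3, -42.8).
Distances from that point to each station vs reported:
  Site 1: calculated 26.0 vs reported 26.0 → residual 0.0 km
  Site 2: calculated 107.8 vs reported 107.8 → residual 0.0 km
  Site 3: calculated 259.3 vs reported 259.3 → residual 0.0 km
  Site 4: calculated 71.4 vs reported 33.2 → residual 38.2 km
Site 1, Site 2, Site 3 are mutually consistent (residuals ≈ 0); Site 4 is off by 38.2 km.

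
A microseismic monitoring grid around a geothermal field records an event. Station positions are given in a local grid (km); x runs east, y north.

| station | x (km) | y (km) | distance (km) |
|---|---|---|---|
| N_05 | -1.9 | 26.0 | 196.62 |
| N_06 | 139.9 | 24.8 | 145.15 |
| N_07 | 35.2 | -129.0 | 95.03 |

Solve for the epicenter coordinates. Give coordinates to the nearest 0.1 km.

Circle about each station: (x + 1.9)² + (y − 26.0)² = 196.62²; (x − 139.9)² + (y − 24.8)² = 145.15²; (x − 35.2)² + (y + 129.0)² = 95.03².
Subtracting pairs of circle equations eliminates x²+y² and gives linear equations (the radical axes):
283.6 x − 2.4 y = 37098.34
74.2 x − 310.0 y = 46829.15
Solving the 2×2 system: x ≈ 129.8, y ≈ -120.0 km.
Check against N_05 (with the unrounded x, y): √((x + 1.9)²+(y − 26.0)²) = 196.62 ≈ 196.62 km. ✓

x ≈ 129.8 km, y ≈ -120.0 km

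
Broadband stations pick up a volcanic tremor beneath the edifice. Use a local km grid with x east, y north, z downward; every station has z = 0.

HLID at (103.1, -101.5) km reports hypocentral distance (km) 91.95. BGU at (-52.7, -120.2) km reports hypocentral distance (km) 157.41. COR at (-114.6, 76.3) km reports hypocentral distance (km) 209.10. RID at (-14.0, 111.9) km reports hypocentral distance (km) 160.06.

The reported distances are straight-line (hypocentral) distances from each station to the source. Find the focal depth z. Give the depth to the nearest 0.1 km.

Each station gives a sphere (x−x_i)² + (y−y_i)² + z² = d_i² (stations at z=0).
Subtracting the HLID sphere from BGU and COR: z² cancels, leaving linear equations in x and y:
-311.6 x − 37.4 y = -20029.64
-435.4 x + 355.6 y = -37245.02
Solving: x ≈ 67.004, y ≈ -22.698 km (keep extra digits for the depth step; rounded: 67.0, -22.7).
Then from the HLID sphere: z² = 91.95² − (x − 103.1)² − (y + 101.5)² with x = 67.004, y = -22.698, so z ≈ 30.694 ≈ 30.7 km.
Check against RID (with the unrounded solution): distance 160.06 ≈ 160.06 km. ✓

depth ≈ 30.7 km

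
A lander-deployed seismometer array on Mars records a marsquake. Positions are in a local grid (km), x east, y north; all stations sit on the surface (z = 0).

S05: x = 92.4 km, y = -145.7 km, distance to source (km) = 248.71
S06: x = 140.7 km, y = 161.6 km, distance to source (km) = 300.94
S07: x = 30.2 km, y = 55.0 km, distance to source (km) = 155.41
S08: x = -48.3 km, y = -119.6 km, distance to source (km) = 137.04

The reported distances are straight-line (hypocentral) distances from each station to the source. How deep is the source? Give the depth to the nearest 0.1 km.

43.2 km

Each station gives a sphere (x−x_i)² + (y−y_i)² + z² = d_i² (stations at z=0).
Subtracting the S05 sphere from S06 and S07: z² cancels, leaving linear equations in x and y:
96.6 x + 614.6 y = -12563.42
-124.4 x + 401.4 y = 11875.19
Solving: x ≈ -107.101, y ≈ -3.608 km (keep extra digits for the depth step; rounded: -107.1, -3.6).
Then from the S05 sphere: z² = 248.71² − (x − 92.4)² − (y + 145.7)² with x = -107.101, y = -3.608, so z ≈ 43.196 ≈ 43.2 km.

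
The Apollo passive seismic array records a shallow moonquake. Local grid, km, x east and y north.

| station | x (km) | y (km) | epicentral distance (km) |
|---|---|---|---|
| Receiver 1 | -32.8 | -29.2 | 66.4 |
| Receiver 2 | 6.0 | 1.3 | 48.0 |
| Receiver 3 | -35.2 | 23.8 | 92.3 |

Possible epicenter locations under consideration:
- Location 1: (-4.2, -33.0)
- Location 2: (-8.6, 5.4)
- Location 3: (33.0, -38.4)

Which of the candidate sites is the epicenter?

For each candidate, compare |candidate − station| to the reported distance:
Location 1: residuals Receiver 1 37.5, Receiver 2 12.2, Receiver 3 27.6 → max 37.5 km
Location 2: residuals Receiver 1 24.2, Receiver 2 32.8, Receiver 3 60.0 → max 60.0 km
Location 3: residuals Receiver 1 0.0, Receiver 2 0.0, Receiver 3 0.0 → max 0.0 km
Only Location 3 has all residuals ≈ 0.

Location 3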